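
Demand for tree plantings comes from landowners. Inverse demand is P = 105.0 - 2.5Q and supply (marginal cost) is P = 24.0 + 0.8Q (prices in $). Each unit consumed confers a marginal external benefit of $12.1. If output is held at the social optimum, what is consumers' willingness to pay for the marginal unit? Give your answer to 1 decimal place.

P = $34.5

Social marginal benefit = demand + MEB = 117.1 - 2.5Q.
Set SMB = MC: 117.1 - 2.5Q = 24.0 + 0.8Q → Q* = 28.2121.
Consumer price on the demand curve at Q*: 105.0 − 2.5×28.2121 = 34.4698.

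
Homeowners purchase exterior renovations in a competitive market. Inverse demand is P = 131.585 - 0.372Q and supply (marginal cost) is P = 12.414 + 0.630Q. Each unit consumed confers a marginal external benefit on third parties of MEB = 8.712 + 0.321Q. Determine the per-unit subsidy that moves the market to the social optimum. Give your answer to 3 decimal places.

Social marginal benefit = demand + MEB = 140.297 - 0.051Q.
Set SMB = MC: 140.297 - 0.051Q = 12.414 + 0.630Q → Q* = 187.7871.
The Pigouvian subsidy equals MEB at Q*: 8.712 + 0.321×187.7871 = 68.9917.

subsidy = 68.992 per unit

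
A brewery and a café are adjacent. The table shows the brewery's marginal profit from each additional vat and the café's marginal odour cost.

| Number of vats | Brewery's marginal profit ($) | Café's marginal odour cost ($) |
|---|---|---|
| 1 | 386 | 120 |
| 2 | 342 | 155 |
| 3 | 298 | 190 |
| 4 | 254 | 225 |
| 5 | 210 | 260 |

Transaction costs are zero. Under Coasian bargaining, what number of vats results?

4

Bargaining reaches the level where marginal profit last exceeds marginal odour cost.
That holds through level 4 (254 ≥ 225) but not at 5 (210 < 260).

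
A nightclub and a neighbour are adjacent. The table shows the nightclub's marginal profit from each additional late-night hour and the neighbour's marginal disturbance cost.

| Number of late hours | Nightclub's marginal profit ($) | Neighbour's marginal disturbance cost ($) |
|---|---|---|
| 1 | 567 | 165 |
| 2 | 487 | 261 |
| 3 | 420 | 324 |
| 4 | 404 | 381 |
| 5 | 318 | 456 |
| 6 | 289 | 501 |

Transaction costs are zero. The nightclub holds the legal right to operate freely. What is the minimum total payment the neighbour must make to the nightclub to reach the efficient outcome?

$607

Left alone the nightclub would choose level 6 (marginal profit stays positive).
Efficient level: k* = 4 (marginal profit ≥ marginal disturbance cost through 4).
The neighbour must at least cover the nightclub's forgone profit from cutting 6→4: 318 + 289 = 607.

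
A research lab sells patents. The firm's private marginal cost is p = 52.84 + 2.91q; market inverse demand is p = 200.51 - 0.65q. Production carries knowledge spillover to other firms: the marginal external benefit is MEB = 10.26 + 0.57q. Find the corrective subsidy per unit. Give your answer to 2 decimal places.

Social marginal cost = private MC − MEB = 42.58 + 2.34q.
Set SMC = demand: 42.58 + 2.34q = 200.51 - 0.65q → q* = 52.8194.
The Pigouvian subsidy equals MEB at q*: 10.26 + 0.57×52.8194 = 40.3671.

subsidy = 40.37 per unit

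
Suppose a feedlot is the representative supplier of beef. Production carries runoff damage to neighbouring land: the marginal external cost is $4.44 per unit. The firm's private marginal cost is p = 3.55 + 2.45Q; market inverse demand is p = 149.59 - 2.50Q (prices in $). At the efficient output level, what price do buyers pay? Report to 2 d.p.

Social marginal cost = private MC + MEC = 7.99 + 2.45Q.
Set SMC = demand: 7.99 + 2.45Q = 149.59 - 2.50Q → Q* = 28.6061.
Consumer price on the demand curve at Q*: 149.59 − 2.50×28.6061 = 78.0748.

P = $78.07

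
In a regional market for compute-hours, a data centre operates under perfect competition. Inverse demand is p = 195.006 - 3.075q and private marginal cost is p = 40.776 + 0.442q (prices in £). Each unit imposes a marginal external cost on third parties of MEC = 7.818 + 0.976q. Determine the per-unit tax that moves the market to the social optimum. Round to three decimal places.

tax = £39.623 per unit

Social marginal cost = private MC + MEC = 48.594 + 1.418q.
Set SMC = demand: 48.594 + 1.418q = 195.006 - 3.075q → q* = 32.5867.
The Pigouvian tax equals MEC at q*: 7.818 + 0.976×32.5867 = 39.6226.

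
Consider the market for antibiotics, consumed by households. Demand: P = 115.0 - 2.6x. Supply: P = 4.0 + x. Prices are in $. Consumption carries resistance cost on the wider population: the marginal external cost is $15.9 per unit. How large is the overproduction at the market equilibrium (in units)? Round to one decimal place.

Market equilibrium (private): 4.0 + x = 115.0 - 2.6x → x_m = 30.8333.
Social marginal benefit = demand − MEC = 99.1 - 2.6x.
Set SMB = MC: 99.1 - 2.6x = 4.0 + x → x* = 26.4167.
Gap = |30.8333 − 26.4167| = 4.4166.

4.4 units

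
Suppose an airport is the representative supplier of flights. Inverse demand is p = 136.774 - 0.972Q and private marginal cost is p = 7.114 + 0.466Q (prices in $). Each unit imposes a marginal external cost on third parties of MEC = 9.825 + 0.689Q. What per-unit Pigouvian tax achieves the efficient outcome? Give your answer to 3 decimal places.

tax = $48.643 per unit

Social marginal cost = private MC + MEC = 16.939 + 1.155Q.
Set SMC = demand: 16.939 + 1.155Q = 136.774 - 0.972Q → Q* = 56.3399.
The Pigouvian tax equals MEC at Q*: 9.825 + 0.689×56.3399 = 48.6432.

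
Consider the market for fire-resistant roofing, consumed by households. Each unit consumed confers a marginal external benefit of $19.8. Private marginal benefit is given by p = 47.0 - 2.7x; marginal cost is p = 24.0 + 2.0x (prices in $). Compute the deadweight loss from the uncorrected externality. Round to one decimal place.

DWL = $41.7

Market equilibrium (private): 24.0 + 2.0x = 47.0 - 2.7x → x_m = 4.8936.
Social marginal benefit = demand + MEB = 66.8 - 2.7x.
Set SMB = MC: 66.8 - 2.7x = 24.0 + 2.0x → x* = 9.1064.
The welfare-loss triangle has base |x_m − x*| and height MEB(x_m) (the vertical gap between SMB and MC is zero at x* and MEB at x_m).
DWL = ½ × 4.2128 × 19.8000 = 41.7067.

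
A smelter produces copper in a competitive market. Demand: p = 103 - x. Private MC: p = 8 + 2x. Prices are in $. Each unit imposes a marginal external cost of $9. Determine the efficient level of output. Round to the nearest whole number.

x* = 29

Social marginal cost = private MC + MEC = 17 + 2x.
Set SMC = demand: 17 + 2x = 103 - x → x* = 28.6667.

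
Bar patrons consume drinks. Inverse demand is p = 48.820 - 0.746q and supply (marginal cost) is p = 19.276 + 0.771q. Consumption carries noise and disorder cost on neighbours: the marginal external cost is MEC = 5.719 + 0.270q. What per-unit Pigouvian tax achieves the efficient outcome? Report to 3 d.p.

Social marginal benefit = demand − MEC = 43.101 - 1.016q.
Set SMB = MC: 43.101 - 1.016q = 19.276 + 0.771q → q* = 13.3324.
The Pigouvian tax equals MEC at q*: 5.719 + 0.270×13.3324 = 9.3187.

tax = 9.319 per unit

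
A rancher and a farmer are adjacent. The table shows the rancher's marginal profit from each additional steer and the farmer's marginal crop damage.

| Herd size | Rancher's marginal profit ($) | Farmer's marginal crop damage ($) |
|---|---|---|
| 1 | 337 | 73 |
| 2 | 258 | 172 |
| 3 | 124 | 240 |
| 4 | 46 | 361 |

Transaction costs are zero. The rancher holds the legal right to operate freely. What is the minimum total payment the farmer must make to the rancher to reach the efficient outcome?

$170

Left alone the rancher would choose level 4 (marginal profit stays positive).
Efficient level: k* = 2 (marginal profit ≥ marginal crop damage through 2).
The farmer must at least cover the rancher's forgone profit from cutting 4→2: 124 + 46 = 170.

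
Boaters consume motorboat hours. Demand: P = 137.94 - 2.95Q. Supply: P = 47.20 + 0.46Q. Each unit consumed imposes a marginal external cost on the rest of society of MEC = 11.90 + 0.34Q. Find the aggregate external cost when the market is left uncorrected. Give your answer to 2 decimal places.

Market equilibrium (private): 47.20 + 0.46Q = 137.94 - 2.95Q → Q_m = 26.6100.
Total external cost = ∫₀^{Q_m} (11.90 + 0.34Q) dQ = 11.90×26.6100 + ½×0.34×26.6100² = 437.0347.

437.03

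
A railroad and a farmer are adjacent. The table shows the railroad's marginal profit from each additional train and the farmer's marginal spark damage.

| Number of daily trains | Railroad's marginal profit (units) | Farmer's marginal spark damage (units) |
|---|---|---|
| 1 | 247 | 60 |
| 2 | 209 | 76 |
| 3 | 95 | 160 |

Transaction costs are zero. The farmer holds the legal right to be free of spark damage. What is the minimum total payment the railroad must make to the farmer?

136

Efficient level: marginal profit ≥ marginal spark damage through level 2, so k* = 2.
With the farmer holding the right, the railroad must at least compensate total damage at k*: 60 + 76 = 136.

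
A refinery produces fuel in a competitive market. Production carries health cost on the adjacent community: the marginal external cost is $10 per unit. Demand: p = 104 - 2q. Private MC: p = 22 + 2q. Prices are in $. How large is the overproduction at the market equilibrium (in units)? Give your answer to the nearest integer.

Market equilibrium (private): 22 + 2q = 104 - 2q → q_m = 20.5000.
Social marginal cost = private MC + MEC = 32 + 2q.
Set SMC = demand: 32 + 2q = 104 - 2q → q* = 18.0000.
Gap = |20.5000 − 18.0000| = 2.5000.

3 units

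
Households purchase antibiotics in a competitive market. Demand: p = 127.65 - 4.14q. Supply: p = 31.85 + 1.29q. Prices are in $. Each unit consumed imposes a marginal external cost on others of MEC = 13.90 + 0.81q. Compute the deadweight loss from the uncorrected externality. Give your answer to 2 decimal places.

DWL = $63.68

Market equilibrium (private): 31.85 + 1.29q = 127.65 - 4.14q → q_m = 17.6427.
Social marginal benefit = demand − MEC = 113.75 - 4.95q.
Set SMB = MC: 113.75 - 4.95q = 31.85 + 1.29q → q* = 13.1250.
The welfare-loss triangle has base |q_m − q*| and height MEC(q_m) (the vertical gap between SMB and MC is zero at q* and MEC at q_m).
DWL = ½ × 4.5177 × 28.1906 = 63.6783.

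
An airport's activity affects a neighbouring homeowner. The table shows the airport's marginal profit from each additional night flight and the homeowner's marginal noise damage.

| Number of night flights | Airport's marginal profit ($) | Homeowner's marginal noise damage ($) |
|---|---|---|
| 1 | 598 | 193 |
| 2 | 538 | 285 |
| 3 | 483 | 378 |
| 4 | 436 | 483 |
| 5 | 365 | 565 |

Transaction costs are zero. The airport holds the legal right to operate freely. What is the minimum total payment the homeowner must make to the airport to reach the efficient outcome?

Left alone the airport would choose level 5 (marginal profit stays positive).
Efficient level: k* = 3 (marginal profit ≥ marginal noise damage through 3).
The homeowner must at least cover the airport's forgone profit from cutting 5→3: 436 + 365 = 801.

$801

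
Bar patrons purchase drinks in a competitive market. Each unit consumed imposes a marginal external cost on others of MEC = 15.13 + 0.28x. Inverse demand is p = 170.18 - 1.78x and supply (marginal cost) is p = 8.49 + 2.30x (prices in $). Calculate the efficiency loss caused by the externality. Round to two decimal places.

Market equilibrium (private): 8.49 + 2.30x = 170.18 - 1.78x → x_m = 39.6299.
Social marginal benefit = demand − MEC = 155.05 - 2.06x.
Set SMB = MC: 155.05 - 2.06x = 8.49 + 2.30x → x* = 33.6147.
The loss is the area between SMB and MC from x* to x_m; with linear curves that's a triangle of height MEC(x_m).
DWL = ½ × 6.0152 × 26.2264 = 78.8785.

DWL = $78.88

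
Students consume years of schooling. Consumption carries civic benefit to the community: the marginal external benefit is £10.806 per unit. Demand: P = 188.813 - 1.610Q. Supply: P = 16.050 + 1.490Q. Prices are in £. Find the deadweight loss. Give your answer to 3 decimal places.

DWL = £18.834

Market equilibrium (private): 16.050 + 1.490Q = 188.813 - 1.610Q → Q_m = 55.7300.
Social marginal benefit = demand + MEB = 199.619 - 1.610Q.
Set SMB = MC: 199.619 - 1.610Q = 16.050 + 1.490Q → Q* = 59.2158.
The loss is the area between SMB and MC from Q* to Q_m; with linear curves that's a triangle of height MEB(Q_m).
DWL = ½ × 3.4858 × 10.8060 = 18.8338.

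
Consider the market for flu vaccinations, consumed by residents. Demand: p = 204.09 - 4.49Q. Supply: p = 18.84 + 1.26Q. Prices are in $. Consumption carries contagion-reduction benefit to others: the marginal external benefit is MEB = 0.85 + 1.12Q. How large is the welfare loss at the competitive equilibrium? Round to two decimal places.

DWL = $147.31

Market equilibrium (private): 18.84 + 1.26Q = 204.09 - 4.49Q → Q_m = 32.2174.
Social marginal benefit = demand + MEB = 204.94 - 3.37Q.
Set SMB = MC: 204.94 - 3.37Q = 18.84 + 1.26Q → Q* = 40.1944.
Between Q* and Q_m the wedge SMB − MC runs linearly from 0 to MEB(Q_m), so the loss is a triangle.
DWL = ½ × 7.9770 × 36.9335 = 147.3093.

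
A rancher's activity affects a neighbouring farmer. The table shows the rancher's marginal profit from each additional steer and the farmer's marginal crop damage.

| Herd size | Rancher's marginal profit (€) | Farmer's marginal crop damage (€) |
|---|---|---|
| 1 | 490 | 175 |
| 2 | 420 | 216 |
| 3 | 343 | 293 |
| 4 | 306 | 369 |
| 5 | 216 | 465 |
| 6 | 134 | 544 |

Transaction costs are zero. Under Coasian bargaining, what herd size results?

Bargaining reaches the level where marginal profit last exceeds marginal crop damage.
That holds through level 3 (343 ≥ 293) but not at 4 (306 < 369).

3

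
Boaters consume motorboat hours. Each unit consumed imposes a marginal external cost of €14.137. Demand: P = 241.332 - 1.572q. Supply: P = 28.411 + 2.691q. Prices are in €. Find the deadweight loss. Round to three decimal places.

DWL = €23.441

Market equilibrium (private): 28.411 + 2.691q = 241.332 - 1.572q → q_m = 49.9463.
Social marginal benefit = demand − MEC = 227.195 - 1.572q.
Set SMB = MC: 227.195 - 1.572q = 28.411 + 2.691q → q* = 46.6301.
The welfare-loss triangle has base |q_m − q*| and height MEC(q_m) (the vertical gap between SMB and MC is zero at q* and MEC at q_m).
DWL = ½ × 3.3162 × 14.1370 = 23.4406.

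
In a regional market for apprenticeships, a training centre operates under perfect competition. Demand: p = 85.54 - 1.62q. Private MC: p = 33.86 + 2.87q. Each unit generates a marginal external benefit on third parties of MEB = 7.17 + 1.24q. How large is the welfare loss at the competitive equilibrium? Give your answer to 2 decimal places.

Market equilibrium (private): 33.86 + 2.87q = 85.54 - 1.62q → q_m = 11.5100.
Social marginal cost = private MC − MEB = 26.69 + 1.63q.
Set SMC = demand: 26.69 + 1.63q = 85.54 - 1.62q → q* = 18.1077.
Between q* and q_m the wedge demand − SMC runs linearly from 0 to MEB(q_m), so the loss is a triangle.
DWL = ½ × 6.5977 × 21.4424 = 70.7353.

DWL = 70.74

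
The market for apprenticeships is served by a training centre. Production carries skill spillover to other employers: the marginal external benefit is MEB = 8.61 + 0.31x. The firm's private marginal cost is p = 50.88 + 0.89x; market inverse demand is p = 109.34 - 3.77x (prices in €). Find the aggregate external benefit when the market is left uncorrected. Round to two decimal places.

€132.41

Market equilibrium (private): 50.88 + 0.89x = 109.34 - 3.77x → x_m = 12.5451.
Total external benefit = ∫₀^{x_m} (8.61 + 0.31x) dx = 8.61×12.5451 + ½×0.31×12.5451² = 132.4071.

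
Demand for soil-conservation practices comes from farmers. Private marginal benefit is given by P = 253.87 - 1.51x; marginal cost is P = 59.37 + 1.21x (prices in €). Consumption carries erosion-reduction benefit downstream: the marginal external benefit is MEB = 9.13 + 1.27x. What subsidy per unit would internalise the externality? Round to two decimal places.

subsidy = €187.48 per unit

Social marginal benefit = demand + MEB = 263.00 - 0.24x.
Set SMB = MC: 263.00 - 0.24x = 59.37 + 1.21x → x* = 140.4345.
The Pigouvian subsidy equals MEB at x*: 9.13 + 1.27×140.4345 = 187.4818.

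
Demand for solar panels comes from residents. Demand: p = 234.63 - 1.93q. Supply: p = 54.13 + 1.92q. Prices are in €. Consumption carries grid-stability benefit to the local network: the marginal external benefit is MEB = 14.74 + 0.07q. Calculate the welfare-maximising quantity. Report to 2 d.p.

Social marginal benefit = demand + MEB = 249.37 - 1.86q.
Set SMB = MC: 249.37 - 1.86q = 54.13 + 1.92q → q* = 51.6508.

q* = 51.65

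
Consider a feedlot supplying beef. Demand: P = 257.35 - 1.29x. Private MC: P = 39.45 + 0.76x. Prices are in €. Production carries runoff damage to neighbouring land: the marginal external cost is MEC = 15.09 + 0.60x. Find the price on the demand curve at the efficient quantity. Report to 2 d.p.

P = €158.62

Social marginal cost = private MC + MEC = 54.54 + 1.36x.
Set SMC = demand: 54.54 + 1.36x = 257.35 - 1.29x → x* = 76.5321.
Consumer price on the demand curve at x*: 257.35 − 1.29×76.5321 = 158.6236.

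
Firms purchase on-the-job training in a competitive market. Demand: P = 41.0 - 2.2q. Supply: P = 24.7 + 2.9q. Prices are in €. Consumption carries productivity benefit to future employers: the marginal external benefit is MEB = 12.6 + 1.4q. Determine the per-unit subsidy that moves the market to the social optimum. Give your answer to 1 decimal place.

Social marginal benefit = demand + MEB = 53.6 - 0.8q.
Set SMB = MC: 53.6 - 0.8q = 24.7 + 2.9q → q* = 7.8108.
The Pigouvian subsidy equals MEB at q*: 12.6 + 1.4×7.8108 = 23.5351.

subsidy = €23.5 per unit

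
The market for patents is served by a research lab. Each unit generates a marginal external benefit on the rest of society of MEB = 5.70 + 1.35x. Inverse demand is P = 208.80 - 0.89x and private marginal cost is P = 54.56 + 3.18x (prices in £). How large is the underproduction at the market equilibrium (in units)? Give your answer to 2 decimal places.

20.90 units

Market equilibrium (private): 54.56 + 3.18x = 208.80 - 0.89x → x_m = 37.8968.
Social marginal cost = private MC − MEB = 48.86 + 1.83x.
Set SMC = demand: 48.86 + 1.83x = 208.80 - 0.89x → x* = 58.8015.
Gap = |37.8968 − 58.8015| = 20.9047.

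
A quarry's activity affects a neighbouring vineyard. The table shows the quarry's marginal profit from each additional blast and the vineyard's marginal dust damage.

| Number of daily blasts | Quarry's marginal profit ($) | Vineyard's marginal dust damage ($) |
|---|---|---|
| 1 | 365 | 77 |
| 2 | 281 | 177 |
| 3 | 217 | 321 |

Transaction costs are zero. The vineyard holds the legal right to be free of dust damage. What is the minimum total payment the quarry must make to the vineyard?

$254

Efficient level: marginal profit ≥ marginal dust damage through level 2, so k* = 2.
With the vineyard holding the right, the quarry must at least compensate total damage at k*: 77 + 177 = 254.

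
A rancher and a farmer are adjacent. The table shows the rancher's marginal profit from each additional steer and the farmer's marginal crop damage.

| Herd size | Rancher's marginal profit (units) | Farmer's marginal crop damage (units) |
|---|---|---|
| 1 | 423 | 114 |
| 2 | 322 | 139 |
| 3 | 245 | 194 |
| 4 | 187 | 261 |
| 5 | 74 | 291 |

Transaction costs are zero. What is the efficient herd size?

3

Bargaining reaches the level where marginal profit last exceeds marginal crop damage.
That holds through level 3 (245 ≥ 194) but not at 4 (187 < 261).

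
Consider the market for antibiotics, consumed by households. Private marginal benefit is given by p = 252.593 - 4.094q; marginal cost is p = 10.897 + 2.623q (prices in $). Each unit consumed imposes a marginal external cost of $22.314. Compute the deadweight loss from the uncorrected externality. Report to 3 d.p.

Market equilibrium (private): 10.897 + 2.623q = 252.593 - 4.094q → q_m = 35.9827.
Social marginal benefit = demand − MEC = 230.279 - 4.094q.
Set SMB = MC: 230.279 - 4.094q = 10.897 + 2.623q → q* = 32.6607.
The loss is the area between SMB and MC from q* to q_m; with linear curves that's a triangle of height MEC(q_m).
DWL = ½ × 3.3220 × 22.3140 = 37.0636.

DWL = $37.064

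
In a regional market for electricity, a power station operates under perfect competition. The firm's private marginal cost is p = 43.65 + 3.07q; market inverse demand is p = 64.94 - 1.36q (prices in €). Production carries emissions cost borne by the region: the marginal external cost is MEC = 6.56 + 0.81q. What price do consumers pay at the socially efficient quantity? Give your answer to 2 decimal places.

Social marginal cost = private MC + MEC = 50.21 + 3.88q.
Set SMC = demand: 50.21 + 3.88q = 64.94 - 1.36q → q* = 2.8111.
Consumer price on the demand curve at q*: 64.94 − 1.36×2.8111 = 61.1169.

P = €61.12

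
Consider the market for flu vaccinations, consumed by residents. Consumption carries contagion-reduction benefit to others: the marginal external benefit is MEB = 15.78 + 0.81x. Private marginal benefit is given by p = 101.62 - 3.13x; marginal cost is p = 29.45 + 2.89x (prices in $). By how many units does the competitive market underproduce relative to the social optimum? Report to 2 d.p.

Market equilibrium (private): 29.45 + 2.89x = 101.62 - 3.13x → x_m = 11.9884.
Social marginal benefit = demand + MEB = 117.40 - 2.32x.
Set SMB = MC: 117.40 - 2.32x = 29.45 + 2.89x → x* = 16.8810.
Gap = |11.9884 − 16.8810| = 4.8926.

4.89 units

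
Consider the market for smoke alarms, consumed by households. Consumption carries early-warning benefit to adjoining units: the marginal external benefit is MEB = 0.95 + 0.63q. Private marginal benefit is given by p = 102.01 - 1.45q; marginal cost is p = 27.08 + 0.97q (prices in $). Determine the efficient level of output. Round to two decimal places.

q* = 42.39

Social marginal benefit = demand + MEB = 102.96 - 0.82q.
Set SMB = MC: 102.96 - 0.82q = 27.08 + 0.97q → q* = 42.3911.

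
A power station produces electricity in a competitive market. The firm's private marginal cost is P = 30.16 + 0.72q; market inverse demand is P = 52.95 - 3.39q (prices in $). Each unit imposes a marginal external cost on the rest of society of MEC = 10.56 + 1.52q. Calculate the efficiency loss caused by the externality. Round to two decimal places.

DWL = $32.02

Market equilibrium (private): 30.16 + 0.72q = 52.95 - 3.39q → q_m = 5.5450.
Social marginal cost = private MC + MEC = 40.72 + 2.24q.
Set SMC = demand: 40.72 + 2.24q = 52.95 - 3.39q → q* = 2.1723.
Between q* and q_m the wedge SMC − demand runs linearly from 0 to MEC(q_m), so the loss is a triangle.
DWL = ½ × 3.3727 × 18.9884 = 32.0211.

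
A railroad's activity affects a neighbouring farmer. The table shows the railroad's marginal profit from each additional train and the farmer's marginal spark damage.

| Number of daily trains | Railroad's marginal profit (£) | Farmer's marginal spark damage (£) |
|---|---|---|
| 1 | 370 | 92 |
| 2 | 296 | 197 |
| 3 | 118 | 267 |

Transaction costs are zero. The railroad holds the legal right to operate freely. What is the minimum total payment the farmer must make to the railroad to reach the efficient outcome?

£118

Left alone the railroad would choose level 3 (marginal profit stays positive).
Efficient level: k* = 2 (marginal profit ≥ marginal spark damage through 2).
The farmer must at least cover the railroad's forgone profit from cutting 3→2: 118 = 118.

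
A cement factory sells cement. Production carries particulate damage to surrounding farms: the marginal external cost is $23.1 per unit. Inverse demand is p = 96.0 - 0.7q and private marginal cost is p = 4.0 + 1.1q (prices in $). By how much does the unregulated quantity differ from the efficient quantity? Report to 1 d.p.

12.8 units

Market equilibrium (private): 4.0 + 1.1q = 96.0 - 0.7q → q_m = 51.1111.
Social marginal cost = private MC + MEC = 27.1 + 1.1q.
Set SMC = demand: 27.1 + 1.1q = 96.0 - 0.7q → q* = 38.2778.
Gap = |51.1111 − 38.2778| = 12.8333.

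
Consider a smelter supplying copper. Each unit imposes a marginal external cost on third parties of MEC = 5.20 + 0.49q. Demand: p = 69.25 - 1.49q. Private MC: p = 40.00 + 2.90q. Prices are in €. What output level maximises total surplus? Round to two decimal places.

Social marginal cost = private MC + MEC = 45.20 + 3.39q.
Set SMC = demand: 45.20 + 3.39q = 69.25 - 1.49q → q* = 4.9283.

q* = 4.93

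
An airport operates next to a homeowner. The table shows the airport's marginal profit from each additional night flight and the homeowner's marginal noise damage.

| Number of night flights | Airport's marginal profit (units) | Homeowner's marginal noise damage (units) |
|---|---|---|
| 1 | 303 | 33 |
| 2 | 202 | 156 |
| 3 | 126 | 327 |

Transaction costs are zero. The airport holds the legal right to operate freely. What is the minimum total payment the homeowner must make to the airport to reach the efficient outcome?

Left alone the airport would choose level 3 (marginal profit stays positive).
Efficient level: k* = 2 (marginal profit ≥ marginal noise damage through 2).
The homeowner must at least cover the airport's forgone profit from cutting 3→2: 126 = 126.

126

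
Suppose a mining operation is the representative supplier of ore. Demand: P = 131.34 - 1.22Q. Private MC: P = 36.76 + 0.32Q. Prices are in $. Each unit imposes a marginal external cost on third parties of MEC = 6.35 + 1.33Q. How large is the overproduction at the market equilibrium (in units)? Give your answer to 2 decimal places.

Market equilibrium (private): 36.76 + 0.32Q = 131.34 - 1.22Q → Q_m = 61.4156.
Social marginal cost = private MC + MEC = 43.11 + 1.65Q.
Set SMC = demand: 43.11 + 1.65Q = 131.34 - 1.22Q → Q* = 30.7422.
Gap = |61.4156 − 30.7422| = 30.6734.

30.67 units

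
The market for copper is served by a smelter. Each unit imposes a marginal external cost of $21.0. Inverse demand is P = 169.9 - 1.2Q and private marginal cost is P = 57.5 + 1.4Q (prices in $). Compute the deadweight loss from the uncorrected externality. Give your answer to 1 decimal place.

Market equilibrium (private): 57.5 + 1.4Q = 169.9 - 1.2Q → Q_m = 43.2308.
Social marginal cost = private MC + MEC = 78.5 + 1.4Q.
Set SMC = demand: 78.5 + 1.4Q = 169.9 - 1.2Q → Q* = 35.1538.
The welfare-loss triangle has base |Q_m − Q*| and height MEC(Q_m) (the vertical gap between SMC and demand is zero at Q* and MEC at Q_m).
DWL = ½ × 8.0770 × 21.0000 = 84.8085.

DWL = $84.8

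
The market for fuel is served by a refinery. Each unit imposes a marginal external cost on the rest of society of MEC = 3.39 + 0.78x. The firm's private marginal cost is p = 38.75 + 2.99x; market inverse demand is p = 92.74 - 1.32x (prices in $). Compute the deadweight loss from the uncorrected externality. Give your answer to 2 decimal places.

Market equilibrium (private): 38.75 + 2.99x = 92.74 - 1.32x → x_m = 12.5267.
Social marginal cost = private MC + MEC = 42.14 + 3.77x.
Set SMC = demand: 42.14 + 3.77x = 92.74 - 1.32x → x* = 9.9411.
Between x* and x_m the wedge SMC − demand runs linearly from 0 to MEC(x_m), so the loss is a triangle.
DWL = ½ × 2.5856 × 13.1608 = 17.0143.

DWL = $17.01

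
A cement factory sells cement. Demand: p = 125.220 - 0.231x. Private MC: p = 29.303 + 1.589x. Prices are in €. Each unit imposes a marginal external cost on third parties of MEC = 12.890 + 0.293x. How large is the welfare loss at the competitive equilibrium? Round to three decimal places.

Market equilibrium (private): 29.303 + 1.589x = 125.220 - 0.231x → x_m = 52.7016.
Social marginal cost = private MC + MEC = 42.193 + 1.882x.
Set SMC = demand: 42.193 + 1.882x = 125.220 - 0.231x → x* = 39.2934.
Between x* and x_m the wedge SMC − demand runs linearly from 0 to MEC(x_m), so the loss is a triangle.
DWL = ½ × 13.4082 × 28.3316 = 189.9379.

DWL = €189.938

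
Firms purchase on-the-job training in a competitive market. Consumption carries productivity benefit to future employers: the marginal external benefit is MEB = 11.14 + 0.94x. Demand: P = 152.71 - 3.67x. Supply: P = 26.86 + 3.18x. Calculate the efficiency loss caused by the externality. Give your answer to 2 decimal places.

DWL = 68.28

Market equilibrium (private): 26.86 + 3.18x = 152.71 - 3.67x → x_m = 18.3723.
Social marginal benefit = demand + MEB = 163.85 - 2.73x.
Set SMB = MC: 163.85 - 2.73x = 26.86 + 3.18x → x* = 23.1794.
Between x* and x_m the wedge SMB − MC runs linearly from 0 to MEB(x_m), so the loss is a triangle.
DWL = ½ × 4.8071 × 28.4099 = 68.2846.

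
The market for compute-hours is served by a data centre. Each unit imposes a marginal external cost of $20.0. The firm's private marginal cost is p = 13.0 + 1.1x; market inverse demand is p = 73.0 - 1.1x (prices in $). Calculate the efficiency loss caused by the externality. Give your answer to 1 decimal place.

Market equilibrium (private): 13.0 + 1.1x = 73.0 - 1.1x → x_m = 27.2727.
Social marginal cost = private MC + MEC = 33.0 + 1.1x.
Set SMC = demand: 33.0 + 1.1x = 73.0 - 1.1x → x* = 18.1818.
The loss is the area between SMC and demand from x* to x_m; with linear curves that's a triangle of height MEC(x_m).
DWL = ½ × 9.0909 × 20.0000 = 90.9090.

DWL = $90.9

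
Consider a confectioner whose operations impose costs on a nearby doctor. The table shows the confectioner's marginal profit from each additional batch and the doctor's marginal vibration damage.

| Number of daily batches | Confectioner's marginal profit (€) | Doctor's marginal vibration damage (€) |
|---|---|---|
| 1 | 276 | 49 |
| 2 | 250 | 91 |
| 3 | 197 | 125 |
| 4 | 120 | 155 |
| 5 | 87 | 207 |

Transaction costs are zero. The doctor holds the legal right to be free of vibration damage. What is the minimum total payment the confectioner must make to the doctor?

Efficient level: marginal profit ≥ marginal vibration damage through level 3, so k* = 3.
With the doctor holding the right, the confectioner must at least compensate total damage at k*: 49 + 91 + 125 = 265.

€265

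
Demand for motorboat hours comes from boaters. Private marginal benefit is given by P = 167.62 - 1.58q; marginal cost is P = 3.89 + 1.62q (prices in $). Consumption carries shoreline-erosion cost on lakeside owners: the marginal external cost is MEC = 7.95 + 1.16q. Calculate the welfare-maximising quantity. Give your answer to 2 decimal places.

Social marginal benefit = demand − MEC = 159.67 - 2.74q.
Set SMB = MC: 159.67 - 2.74q = 3.89 + 1.62q → q* = 35.7294.

q* = 35.73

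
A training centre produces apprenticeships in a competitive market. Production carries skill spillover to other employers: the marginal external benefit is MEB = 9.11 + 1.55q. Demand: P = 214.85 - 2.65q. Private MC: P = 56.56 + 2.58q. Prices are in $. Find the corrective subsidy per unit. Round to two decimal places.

Social marginal cost = private MC − MEB = 47.45 + 1.03q.
Set SMC = demand: 47.45 + 1.03q = 214.85 - 2.65q → q* = 45.4891.
The Pigouvian subsidy equals MEB at q*: 9.11 + 1.55×45.4891 = 79.6181.

subsidy = $79.62 per unit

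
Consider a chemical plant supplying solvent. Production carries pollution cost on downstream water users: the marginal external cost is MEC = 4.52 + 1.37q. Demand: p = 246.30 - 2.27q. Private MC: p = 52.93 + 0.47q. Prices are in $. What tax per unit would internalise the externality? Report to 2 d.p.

tax = $67.47 per unit

Social marginal cost = private MC + MEC = 57.45 + 1.84q.
Set SMC = demand: 57.45 + 1.84q = 246.30 - 2.27q → q* = 45.9489.
The Pigouvian tax equals MEC at q*: 4.52 + 1.37×45.9489 = 67.4700.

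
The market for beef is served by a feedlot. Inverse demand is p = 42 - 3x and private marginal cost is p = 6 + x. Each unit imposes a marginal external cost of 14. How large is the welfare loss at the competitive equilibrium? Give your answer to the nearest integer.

DWL = 25

Market equilibrium (private): 6 + x = 42 - 3x → x_m = 9.0000.
Social marginal cost = private MC + MEC = 20 + x.
Set SMC = demand: 20 + x = 42 - 3x → x* = 5.5000.
Between x* and x_m the wedge SMC − demand runs linearly from 0 to MEC(x_m), so the loss is a triangle.
DWL = ½ × 3.5000 × 14.0000 = 24.5000.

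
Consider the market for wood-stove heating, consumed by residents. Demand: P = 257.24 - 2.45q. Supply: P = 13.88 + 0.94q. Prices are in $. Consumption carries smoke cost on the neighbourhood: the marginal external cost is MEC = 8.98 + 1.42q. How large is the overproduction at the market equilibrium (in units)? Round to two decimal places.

23.06 units

Market equilibrium (private): 13.88 + 0.94q = 257.24 - 2.45q → q_m = 71.7876.
Social marginal benefit = demand − MEC = 248.26 - 3.87q.
Set SMB = MC: 248.26 - 3.87q = 13.88 + 0.94q → q* = 48.7277.
Gap = |71.7876 − 48.7277| = 23.0599.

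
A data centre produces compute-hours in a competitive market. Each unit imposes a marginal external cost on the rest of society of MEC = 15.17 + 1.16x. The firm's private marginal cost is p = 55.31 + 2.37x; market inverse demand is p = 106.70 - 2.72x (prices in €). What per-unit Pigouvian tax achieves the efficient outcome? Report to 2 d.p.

tax = €21.89 per unit

Social marginal cost = private MC + MEC = 70.48 + 3.53x.
Set SMC = demand: 70.48 + 3.53x = 106.70 - 2.72x → x* = 5.7952.
The Pigouvian tax equals MEC at x*: 15.17 + 1.16×5.7952 = 21.8924.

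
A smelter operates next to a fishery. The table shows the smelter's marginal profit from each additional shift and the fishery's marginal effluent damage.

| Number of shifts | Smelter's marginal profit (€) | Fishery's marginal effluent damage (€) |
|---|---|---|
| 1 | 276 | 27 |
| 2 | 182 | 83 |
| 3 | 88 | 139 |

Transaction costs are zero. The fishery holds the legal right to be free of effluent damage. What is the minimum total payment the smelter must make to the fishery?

€110

Efficient level: marginal profit ≥ marginal effluent damage through level 2, so k* = 2.
With the fishery holding the right, the smelter must at least compensate total damage at k*: 27 + 83 = 110.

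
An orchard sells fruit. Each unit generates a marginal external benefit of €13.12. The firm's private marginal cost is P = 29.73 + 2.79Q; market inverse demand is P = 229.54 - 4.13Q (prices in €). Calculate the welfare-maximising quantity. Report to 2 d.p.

Social marginal cost = private MC − MEB = 16.61 + 2.79Q.
Set SMC = demand: 16.61 + 2.79Q = 229.54 - 4.13Q → Q* = 30.7702.

Q* = 30.77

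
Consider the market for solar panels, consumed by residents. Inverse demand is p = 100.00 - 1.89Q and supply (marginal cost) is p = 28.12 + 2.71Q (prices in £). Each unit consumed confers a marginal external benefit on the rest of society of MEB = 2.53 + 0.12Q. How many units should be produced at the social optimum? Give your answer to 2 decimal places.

Social marginal benefit = demand + MEB = 102.53 - 1.77Q.
Set SMB = MC: 102.53 - 1.77Q = 28.12 + 2.71Q → Q* = 16.6094.

Q* = 16.61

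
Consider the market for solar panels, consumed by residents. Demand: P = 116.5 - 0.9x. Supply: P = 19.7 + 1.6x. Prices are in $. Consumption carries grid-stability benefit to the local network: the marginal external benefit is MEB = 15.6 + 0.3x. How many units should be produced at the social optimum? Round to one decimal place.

x* = 51.1

Social marginal benefit = demand + MEB = 132.1 - 0.6x.
Set SMB = MC: 132.1 - 0.6x = 19.7 + 1.6x → x* = 51.0909.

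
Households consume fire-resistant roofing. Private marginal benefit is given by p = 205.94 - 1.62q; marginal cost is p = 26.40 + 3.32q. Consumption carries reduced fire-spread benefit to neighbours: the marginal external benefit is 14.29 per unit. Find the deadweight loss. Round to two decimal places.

Market equilibrium (private): 26.40 + 3.32q = 205.94 - 1.62q → q_m = 36.3441.
Social marginal benefit = demand + MEB = 220.23 - 1.62q.
Set SMB = MC: 220.23 - 1.62q = 26.40 + 3.32q → q* = 39.2368.
Between q* and q_m the wedge SMB − MC runs linearly from 0 to MEB(q_m), so the loss is a triangle.
DWL = ½ × 2.8927 × 14.2900 = 20.6683.

DWL = 20.67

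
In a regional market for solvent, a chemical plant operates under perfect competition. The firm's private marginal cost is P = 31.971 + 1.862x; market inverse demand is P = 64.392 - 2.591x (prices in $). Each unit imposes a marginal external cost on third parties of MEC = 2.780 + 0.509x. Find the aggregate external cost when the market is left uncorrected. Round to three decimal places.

Market equilibrium (private): 31.971 + 1.862x = 64.392 - 2.591x → x_m = 7.2807.
Total external cost = ∫₀^{x_m} (2.780 + 0.509x) dx = 2.780×7.2807 + ½×0.509×7.2807² = 33.7310.

$33.731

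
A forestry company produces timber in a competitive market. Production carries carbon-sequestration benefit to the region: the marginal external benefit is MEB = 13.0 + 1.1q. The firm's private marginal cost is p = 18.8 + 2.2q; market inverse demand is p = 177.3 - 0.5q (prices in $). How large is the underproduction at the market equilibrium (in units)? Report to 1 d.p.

Market equilibrium (private): 18.8 + 2.2q = 177.3 - 0.5q → q_m = 58.7037.
Social marginal cost = private MC − MEB = 5.8 + 1.1q.
Set SMC = demand: 5.8 + 1.1q = 177.3 - 0.5q → q* = 107.1875.
Gap = |58.7037 − 107.1875| = 48.4838.

48.5 units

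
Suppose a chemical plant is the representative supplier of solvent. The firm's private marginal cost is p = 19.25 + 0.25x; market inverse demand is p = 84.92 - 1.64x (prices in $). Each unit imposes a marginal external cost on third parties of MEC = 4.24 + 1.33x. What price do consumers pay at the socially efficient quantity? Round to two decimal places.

Social marginal cost = private MC + MEC = 23.49 + 1.58x.
Set SMC = demand: 23.49 + 1.58x = 84.92 - 1.64x → x* = 19.0776.
Consumer price on the demand curve at x*: 84.92 − 1.64×19.0776 = 53.6327.

P = $53.63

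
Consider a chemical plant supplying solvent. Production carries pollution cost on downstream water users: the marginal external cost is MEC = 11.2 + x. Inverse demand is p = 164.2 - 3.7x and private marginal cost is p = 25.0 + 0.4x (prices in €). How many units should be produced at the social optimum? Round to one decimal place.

Social marginal cost = private MC + MEC = 36.2 + 1.4x.
Set SMC = demand: 36.2 + 1.4x = 164.2 - 3.7x → x* = 25.0980.

x* = 25.1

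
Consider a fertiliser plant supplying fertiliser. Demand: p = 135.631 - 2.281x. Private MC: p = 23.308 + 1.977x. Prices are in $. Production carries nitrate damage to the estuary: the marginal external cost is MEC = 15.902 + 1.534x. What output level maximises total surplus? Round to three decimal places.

x* = 16.647

Social marginal cost = private MC + MEC = 39.210 + 3.511x.
Set SMC = demand: 39.210 + 3.511x = 135.631 - 2.281x → x* = 16.6473.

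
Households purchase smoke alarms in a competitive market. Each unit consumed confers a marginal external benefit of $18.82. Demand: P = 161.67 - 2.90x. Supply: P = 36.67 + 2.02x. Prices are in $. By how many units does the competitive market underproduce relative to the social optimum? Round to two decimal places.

3.83 units

Market equilibrium (private): 36.67 + 2.02x = 161.67 - 2.90x → x_m = 25.4065.
Social marginal benefit = demand + MEB = 180.49 - 2.90x.
Set SMB = MC: 180.49 - 2.90x = 36.67 + 2.02x → x* = 29.2317.
Gap = |25.4065 − 29.2317| = 3.8252.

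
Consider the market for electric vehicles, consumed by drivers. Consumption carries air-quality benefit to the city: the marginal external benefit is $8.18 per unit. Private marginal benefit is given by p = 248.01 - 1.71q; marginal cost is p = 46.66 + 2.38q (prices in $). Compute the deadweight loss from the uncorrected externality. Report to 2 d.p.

Market equilibrium (private): 46.66 + 2.38q = 248.01 - 1.71q → q_m = 49.2298.
Social marginal benefit = demand + MEB = 256.19 - 1.71q.
Set SMB = MC: 256.19 - 1.71q = 46.66 + 2.38q → q* = 51.2298.
The welfare-loss triangle has base |q_m − q*| and height MEB(q_m) (the vertical gap between SMB and MC is zero at q* and MEB at q_m).
DWL = ½ × 2.0000 × 8.1800 = 8.1800.

DWL = $8.18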